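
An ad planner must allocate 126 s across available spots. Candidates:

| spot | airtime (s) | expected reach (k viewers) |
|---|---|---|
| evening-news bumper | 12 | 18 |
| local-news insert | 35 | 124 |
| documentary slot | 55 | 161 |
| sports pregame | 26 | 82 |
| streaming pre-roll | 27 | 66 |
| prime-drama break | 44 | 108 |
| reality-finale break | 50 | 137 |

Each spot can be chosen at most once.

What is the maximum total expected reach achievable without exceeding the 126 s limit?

Ranking by ratio (expected reach/s): local-news insert 3.54, sports pregame 3.15, documentary slot 2.93, reality-finale break 2.74.
The ratio ordering already packs tightly: local-news insert + documentary slot + sports pregame, 116 s, 367.
Next best is evening-news bumper + local-news insert + sports pregame + reality-finale break at 361 (123 s) — short by 6.

367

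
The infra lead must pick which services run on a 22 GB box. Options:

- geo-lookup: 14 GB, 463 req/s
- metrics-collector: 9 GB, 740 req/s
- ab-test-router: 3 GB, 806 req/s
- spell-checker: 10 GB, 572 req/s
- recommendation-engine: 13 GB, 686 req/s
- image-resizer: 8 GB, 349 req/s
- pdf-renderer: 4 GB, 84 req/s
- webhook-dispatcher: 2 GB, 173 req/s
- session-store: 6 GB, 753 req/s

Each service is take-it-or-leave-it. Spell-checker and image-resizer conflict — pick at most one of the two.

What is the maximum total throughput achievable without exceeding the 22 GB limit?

Density check — ab-test-router 268.67, session-store 125.50, webhook-dispatcher 86.50 are the best per GB.
The ratio ordering already packs tightly: metrics-collector + ab-test-router + webhook-dispatcher + session-store, 20 GB, 2472.

2472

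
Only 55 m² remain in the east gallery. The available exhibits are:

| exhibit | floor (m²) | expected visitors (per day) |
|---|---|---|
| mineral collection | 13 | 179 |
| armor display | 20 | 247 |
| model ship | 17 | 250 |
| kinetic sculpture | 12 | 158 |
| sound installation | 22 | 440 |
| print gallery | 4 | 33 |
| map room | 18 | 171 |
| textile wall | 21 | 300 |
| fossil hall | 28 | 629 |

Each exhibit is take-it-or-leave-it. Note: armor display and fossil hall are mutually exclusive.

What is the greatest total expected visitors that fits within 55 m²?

The ratio ordering already packs tightly: sound installation + print gallery + fossil hall, 54 m², 1102.
The spare 1 m² is too small for any remaining exhibit, and no feasible exchange beats 1102.

1102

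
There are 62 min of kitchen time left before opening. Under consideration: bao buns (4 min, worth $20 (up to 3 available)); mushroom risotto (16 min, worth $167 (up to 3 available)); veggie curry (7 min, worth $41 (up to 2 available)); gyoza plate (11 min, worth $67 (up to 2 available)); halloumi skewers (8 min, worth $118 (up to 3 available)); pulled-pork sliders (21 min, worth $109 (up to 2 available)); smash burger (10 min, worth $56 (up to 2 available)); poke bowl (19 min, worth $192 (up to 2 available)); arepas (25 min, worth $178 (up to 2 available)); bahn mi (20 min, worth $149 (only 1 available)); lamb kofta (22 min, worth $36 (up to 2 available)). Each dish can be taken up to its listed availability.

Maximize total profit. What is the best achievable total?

By profit per min: halloumi skewers 14.75, mushroom risotto 10.44, poke bowl 10.11 lead.
Greedy by ratio would take bao buns + 2×mushroom risotto + 3×halloumi skewers: 60 min used, total 708.
Replace bao buns and 2×mushroom risotto with 2×poke bowl: the trade gains 30 net, giving 738 at 62 min.

738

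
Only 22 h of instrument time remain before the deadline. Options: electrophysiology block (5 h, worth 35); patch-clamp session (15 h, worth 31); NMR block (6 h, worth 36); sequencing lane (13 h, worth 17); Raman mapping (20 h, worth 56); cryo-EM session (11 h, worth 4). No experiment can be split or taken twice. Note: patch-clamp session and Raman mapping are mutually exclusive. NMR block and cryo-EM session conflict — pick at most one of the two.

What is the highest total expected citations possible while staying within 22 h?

71

Density check — electrophysiology block 7.00, NMR block 6.00, Raman mapping 2.80 are the best per h.
Best packing: electrophysiology block + NMR block — 11 h, 71 total.
No other feasible combination exceeds 71.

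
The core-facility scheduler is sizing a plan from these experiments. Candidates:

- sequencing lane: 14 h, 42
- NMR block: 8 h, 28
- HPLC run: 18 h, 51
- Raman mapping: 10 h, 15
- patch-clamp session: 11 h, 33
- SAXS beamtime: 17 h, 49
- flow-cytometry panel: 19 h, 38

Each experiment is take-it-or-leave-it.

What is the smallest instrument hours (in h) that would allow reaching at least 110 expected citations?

Look for the lowest-instrument combination reaching 110.
Taking NMR block + patch-clamp session + SAXS beamtime gives 110 (≥ 110) for 36 h.
Any bundle with less than 36 h falls short of 110.

36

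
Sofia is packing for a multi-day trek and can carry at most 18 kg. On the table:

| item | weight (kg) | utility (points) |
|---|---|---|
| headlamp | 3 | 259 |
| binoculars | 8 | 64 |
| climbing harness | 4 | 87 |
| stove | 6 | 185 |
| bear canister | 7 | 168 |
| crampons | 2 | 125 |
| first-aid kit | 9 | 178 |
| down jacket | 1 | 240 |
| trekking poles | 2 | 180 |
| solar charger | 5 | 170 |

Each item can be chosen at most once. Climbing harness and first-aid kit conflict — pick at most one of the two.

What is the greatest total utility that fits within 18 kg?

1076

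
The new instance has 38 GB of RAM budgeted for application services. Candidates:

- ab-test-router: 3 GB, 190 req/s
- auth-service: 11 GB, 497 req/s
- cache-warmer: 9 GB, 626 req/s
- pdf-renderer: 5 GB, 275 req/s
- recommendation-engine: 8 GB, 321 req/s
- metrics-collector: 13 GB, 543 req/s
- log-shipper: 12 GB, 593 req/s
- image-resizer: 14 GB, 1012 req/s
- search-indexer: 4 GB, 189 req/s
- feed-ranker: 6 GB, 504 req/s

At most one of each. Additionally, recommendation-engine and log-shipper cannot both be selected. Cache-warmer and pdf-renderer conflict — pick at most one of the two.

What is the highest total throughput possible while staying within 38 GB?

2521

By throughput per GB: feed-ranker 84.00, image-resizer 72.29, cache-warmer 69.56, ab-test-router 63.33 lead.
Ab-test-router + cache-warmer + image-resizer + search-indexer + feed-ranker uses 36 of the 38 GB and totals 2521.
Nothing else feasible within 38 GB beats 2521.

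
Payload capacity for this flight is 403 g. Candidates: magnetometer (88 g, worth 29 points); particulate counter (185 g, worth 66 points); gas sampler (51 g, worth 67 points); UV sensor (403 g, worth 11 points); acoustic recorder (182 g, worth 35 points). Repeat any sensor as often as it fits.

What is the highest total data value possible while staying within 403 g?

The ratio ordering already packs tightly: 7×gas sampler, 357 g, 469.
No other feasible combination exceeds 469.

469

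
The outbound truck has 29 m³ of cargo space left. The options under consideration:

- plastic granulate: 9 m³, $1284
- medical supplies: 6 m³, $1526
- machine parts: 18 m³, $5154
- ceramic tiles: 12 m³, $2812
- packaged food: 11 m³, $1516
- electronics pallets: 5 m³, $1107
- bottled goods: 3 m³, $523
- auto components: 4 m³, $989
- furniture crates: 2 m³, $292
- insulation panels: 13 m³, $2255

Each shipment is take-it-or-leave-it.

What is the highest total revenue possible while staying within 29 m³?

A density-first pass picks medical supplies + machine parts + auto components — 7669 at 28 m³.
Replace auto components with electronics pallets: the trade gains 118 net, giving 7787 at 29 m³.
Next best is medical supplies + machine parts + auto components at 7669 (28 m³) — short by 118.

7787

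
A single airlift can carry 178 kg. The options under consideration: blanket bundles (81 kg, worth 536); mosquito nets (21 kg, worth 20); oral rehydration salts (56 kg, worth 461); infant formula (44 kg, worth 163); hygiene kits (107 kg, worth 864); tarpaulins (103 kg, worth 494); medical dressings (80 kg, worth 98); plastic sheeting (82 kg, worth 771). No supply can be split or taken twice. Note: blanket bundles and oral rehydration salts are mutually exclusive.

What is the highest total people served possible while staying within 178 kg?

1325

Ranking by ratio (people served/kg): plastic sheeting 9.40, oral rehydration salts 8.23, hygiene kits 8.07.
A density-first pass picks mosquito nets + oral rehydration salts + plastic sheeting — 1252 at 159 kg.
The 103 kg tied up in mosquito nets and plastic sheeting is better spent on hygiene kits — total rises to 1325 (163 kg).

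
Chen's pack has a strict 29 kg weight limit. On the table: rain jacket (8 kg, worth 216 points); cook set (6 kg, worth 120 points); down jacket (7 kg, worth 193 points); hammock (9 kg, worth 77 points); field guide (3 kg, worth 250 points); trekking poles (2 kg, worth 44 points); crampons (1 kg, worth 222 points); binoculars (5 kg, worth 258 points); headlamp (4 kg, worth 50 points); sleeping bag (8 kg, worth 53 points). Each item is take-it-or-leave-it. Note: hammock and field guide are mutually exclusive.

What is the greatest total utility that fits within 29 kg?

Filling by ratio: rain jacket + down jacket + field guide + trekking poles + crampons + binoculars for 1183, with 3 kg left unused.
The 2 kg tied up in trekking poles is better spent on headlamp — total rises to 1189 (28 kg).
Every other selection either busts 29 kg or breaks a pairing rule or fails to beat 1189.

1189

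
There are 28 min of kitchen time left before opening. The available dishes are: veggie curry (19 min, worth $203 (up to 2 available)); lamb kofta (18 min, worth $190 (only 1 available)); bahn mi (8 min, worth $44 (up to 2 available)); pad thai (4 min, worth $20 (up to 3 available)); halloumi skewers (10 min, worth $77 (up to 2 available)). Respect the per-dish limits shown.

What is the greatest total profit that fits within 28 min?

267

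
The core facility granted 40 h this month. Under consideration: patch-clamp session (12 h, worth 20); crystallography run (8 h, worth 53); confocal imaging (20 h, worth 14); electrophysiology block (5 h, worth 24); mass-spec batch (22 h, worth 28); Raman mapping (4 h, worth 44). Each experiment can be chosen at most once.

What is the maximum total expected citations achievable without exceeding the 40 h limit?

Greedy by ratio would take patch-clamp session + crystallography run + electrophysiology block + Raman mapping: 29 h used, total 141.
The 12 h tied up in patch-clamp session is better spent on mass-spec batch — total rises to 149 (39 h).
Next best is patch-clamp session + crystallography run + electrophysiology block + Raman mapping at 141 (29 h) — short by 8.

149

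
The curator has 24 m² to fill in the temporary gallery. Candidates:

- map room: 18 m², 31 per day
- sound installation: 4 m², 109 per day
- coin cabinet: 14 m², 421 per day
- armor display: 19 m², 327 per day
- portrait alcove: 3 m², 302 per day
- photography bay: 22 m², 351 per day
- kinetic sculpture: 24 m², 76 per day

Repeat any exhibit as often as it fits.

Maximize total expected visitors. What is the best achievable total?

8×portrait alcove uses 24 of the 24 m² and totals 2416.
Nothing else within 24 m² beats 2416.

2416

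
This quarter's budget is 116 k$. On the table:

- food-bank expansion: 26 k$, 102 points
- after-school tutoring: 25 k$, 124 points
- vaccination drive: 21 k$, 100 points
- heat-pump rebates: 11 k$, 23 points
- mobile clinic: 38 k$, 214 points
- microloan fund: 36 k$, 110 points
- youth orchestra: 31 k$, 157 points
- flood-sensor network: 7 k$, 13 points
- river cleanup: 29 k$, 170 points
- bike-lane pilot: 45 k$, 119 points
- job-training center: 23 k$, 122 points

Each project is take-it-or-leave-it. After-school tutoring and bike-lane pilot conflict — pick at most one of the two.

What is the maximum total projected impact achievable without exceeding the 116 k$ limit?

By projected impact per k$: river cleanup 5.86, mobile clinic 5.63, job-training center 5.30, youth orchestra 5.06 lead.
Best packing: after-school tutoring + mobile clinic + river cleanup + job-training center — 115 k$, 630 total.

630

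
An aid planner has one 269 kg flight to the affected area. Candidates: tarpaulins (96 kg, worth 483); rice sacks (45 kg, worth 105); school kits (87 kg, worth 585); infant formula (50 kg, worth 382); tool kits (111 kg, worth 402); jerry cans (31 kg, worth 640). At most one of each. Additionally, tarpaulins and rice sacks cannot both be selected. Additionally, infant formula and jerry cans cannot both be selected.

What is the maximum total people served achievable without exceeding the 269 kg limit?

Best packing: tarpaulins + school kits + jerry cans — 214 kg, 1708 total.
Runner-up school kits + tool kits + jerry cans tops out at 1627.

1708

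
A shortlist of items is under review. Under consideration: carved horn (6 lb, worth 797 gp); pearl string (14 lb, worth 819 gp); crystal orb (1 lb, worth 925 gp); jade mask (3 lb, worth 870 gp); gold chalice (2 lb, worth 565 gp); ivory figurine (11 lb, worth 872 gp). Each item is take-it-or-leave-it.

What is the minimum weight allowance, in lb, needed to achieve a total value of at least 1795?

Need the lightest bundle worth ≥ 1795.
Taking crystal orb + jade mask gives 1795 (≥ 1795) for 4 lb.
No combination under 4 lb hits 1795.

4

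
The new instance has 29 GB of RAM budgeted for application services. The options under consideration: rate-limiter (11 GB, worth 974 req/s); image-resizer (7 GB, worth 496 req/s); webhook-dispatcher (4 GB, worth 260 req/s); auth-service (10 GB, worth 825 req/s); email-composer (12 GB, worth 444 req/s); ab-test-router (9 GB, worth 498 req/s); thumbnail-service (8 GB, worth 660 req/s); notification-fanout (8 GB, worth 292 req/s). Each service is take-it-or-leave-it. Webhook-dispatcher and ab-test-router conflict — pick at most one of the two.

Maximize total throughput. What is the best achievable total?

2459

Rate-limiter + auth-service + thumbnail-service uses 29 of the 29 GB and totals 2459.
Next best is rate-limiter + image-resizer + auth-service at 2295 (28 GB) — short by 164.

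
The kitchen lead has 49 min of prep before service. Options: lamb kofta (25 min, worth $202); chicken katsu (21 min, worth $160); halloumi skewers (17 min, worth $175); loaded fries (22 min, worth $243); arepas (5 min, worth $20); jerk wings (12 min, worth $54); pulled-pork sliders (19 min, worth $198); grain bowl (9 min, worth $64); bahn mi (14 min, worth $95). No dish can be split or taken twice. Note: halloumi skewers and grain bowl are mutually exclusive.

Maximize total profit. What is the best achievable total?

461

Best packing: loaded fries + arepas + pulled-pork sliders — 46 min, 461 total.
An exhaustive check of the 512 subsets confirms 461.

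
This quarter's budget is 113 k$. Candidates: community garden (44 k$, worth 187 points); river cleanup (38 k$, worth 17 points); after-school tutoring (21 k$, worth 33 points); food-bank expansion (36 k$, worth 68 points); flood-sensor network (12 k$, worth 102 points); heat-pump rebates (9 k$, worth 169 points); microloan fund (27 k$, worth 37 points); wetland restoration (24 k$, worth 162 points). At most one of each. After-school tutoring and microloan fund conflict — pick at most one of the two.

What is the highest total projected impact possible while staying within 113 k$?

653

By projected impact per k$: heat-pump rebates 18.78, flood-sensor network 8.50, wetland restoration 6.75, community garden 4.25 lead.
Best packing: community garden + after-school tutoring + flood-sensor network + heat-pump rebates + wetland restoration — 110 k$, 653 total.
Next best is community garden + flood-sensor network + heat-pump rebates + wetland restoration at 620 (89 k$) — short by 33.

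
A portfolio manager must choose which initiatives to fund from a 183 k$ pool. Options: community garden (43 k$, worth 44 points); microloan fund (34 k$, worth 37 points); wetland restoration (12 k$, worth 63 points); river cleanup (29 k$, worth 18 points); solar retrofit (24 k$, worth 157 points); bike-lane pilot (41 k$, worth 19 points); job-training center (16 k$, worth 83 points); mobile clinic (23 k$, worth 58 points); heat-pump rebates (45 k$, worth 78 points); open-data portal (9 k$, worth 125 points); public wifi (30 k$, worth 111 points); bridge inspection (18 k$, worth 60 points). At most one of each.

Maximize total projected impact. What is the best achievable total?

735

Best packing: wetland restoration + solar retrofit + job-training center + mobile clinic + heat-pump rebates + open-data portal + public wifi + bridge inspection — 177 k$, 735 total.
Next best is community garden + wetland restoration + solar retrofit + job-training center + mobile clinic + open-data portal + public wifi + bridge inspection at 701 (175 k$) — short by 34.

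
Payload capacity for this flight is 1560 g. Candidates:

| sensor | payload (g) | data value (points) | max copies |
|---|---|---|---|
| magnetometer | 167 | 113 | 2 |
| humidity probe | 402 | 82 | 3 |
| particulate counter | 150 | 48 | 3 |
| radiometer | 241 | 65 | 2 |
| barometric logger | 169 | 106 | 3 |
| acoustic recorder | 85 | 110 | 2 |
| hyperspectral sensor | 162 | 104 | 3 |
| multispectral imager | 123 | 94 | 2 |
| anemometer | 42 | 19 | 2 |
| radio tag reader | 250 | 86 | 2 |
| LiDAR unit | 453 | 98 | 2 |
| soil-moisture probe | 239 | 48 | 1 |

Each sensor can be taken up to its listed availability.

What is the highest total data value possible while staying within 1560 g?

A density-first pass picks 2×magnetometer + barometric logger + 2×acoustic recorder + 3×hyperspectral sensor + 2×multispectral imager + 2×anemometer — 1090 at 1489 g.
The 285 g tied up in hyperspectral sensor and multispectral imager is better spent on 2×barometric logger — total rises to 1104 (1542 g).

1104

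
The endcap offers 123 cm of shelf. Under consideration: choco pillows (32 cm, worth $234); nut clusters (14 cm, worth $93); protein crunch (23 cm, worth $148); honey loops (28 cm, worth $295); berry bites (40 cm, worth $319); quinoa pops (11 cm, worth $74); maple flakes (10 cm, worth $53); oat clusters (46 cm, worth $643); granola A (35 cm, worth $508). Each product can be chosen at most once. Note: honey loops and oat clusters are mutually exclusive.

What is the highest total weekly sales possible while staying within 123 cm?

Density check — granola A 14.51, oat clusters 13.98, honey loops 10.54 are the best per cm.
Berry bites + oat clusters + granola A uses 121 of the 123 cm and totals 1470.

1470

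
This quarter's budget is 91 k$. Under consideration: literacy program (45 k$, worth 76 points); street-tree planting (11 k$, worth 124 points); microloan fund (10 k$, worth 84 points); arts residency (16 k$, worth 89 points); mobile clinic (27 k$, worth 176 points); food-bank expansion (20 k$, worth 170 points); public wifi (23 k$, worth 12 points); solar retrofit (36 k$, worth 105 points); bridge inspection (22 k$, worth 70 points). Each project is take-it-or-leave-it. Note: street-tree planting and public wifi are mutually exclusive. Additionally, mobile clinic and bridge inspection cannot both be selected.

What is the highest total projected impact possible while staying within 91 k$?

643

Street-tree planting + microloan fund + arts residency + mobile clinic + food-bank expansion uses 84 of the 91 k$ and totals 643.
Next best is street-tree planting + arts residency + mobile clinic + food-bank expansion at 559 (74 k$) — short by 84.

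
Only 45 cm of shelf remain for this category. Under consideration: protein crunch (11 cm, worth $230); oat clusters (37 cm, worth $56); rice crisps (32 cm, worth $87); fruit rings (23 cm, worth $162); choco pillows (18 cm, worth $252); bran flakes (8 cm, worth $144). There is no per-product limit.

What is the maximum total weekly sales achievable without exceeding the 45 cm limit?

920

4×protein crunch uses 44 of the 45 cm and totals 920.
The spare 1 cm is too small for any remaining product, and no exchange beats 920.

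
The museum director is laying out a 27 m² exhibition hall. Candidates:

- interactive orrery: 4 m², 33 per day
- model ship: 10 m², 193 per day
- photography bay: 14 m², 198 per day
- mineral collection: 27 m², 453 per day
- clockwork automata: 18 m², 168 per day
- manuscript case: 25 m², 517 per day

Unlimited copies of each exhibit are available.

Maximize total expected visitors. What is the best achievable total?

By expected visitors per m²: manuscript case 20.68, model ship 19.30, mineral collection 16.78, photography bay 14.14 lead.
The ratio ordering already packs tightly: manuscript case, 25 m², 517.
That's the maximum — no swap from here does better than 517.

517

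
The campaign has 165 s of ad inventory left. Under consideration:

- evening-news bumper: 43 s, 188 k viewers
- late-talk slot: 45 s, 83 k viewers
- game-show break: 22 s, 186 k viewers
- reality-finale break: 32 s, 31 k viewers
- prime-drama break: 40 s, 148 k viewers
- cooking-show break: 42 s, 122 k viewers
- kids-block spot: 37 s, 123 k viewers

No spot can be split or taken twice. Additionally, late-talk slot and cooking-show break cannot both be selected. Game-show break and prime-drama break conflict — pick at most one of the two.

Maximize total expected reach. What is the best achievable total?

619

Ranking by ratio (expected reach/s): game-show break 8.45, evening-news bumper 4.37, prime-drama break 3.70.
Taking evening-news bumper + game-show break + cooking-show break + kids-block spot: 144 s used, 619 in expected reach.
The closest alternative, evening-news bumper + prime-drama break + cooking-show break + kids-block spot, reaches only 581.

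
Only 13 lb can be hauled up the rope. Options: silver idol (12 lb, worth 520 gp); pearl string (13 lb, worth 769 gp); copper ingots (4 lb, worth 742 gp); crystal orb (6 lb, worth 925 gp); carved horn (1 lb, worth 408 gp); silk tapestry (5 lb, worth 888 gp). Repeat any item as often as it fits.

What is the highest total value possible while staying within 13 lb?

5304

Ranking by ratio (value/lb): carved horn 408.00, copper ingots 185.50, silk tapestry 177.60, crystal orb 154.17.
Best packing: 13×carved horn — 13 lb, 5304 total.
No other feasible combination exceeds 5304.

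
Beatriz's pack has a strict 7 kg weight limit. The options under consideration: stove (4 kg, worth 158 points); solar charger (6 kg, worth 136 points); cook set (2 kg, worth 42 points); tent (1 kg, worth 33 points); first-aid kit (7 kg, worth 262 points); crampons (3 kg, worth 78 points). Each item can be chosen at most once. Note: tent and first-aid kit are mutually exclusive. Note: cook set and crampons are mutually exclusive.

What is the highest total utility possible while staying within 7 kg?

262

Taking the top-ratio items first gives stove + cook set + tent for 233 (7 kg).
Replace stove and cook set and tent with first-aid kit: the trade gains 29 net, giving 262 at 7 kg.
Runner-up stove + crampons tops out at 236.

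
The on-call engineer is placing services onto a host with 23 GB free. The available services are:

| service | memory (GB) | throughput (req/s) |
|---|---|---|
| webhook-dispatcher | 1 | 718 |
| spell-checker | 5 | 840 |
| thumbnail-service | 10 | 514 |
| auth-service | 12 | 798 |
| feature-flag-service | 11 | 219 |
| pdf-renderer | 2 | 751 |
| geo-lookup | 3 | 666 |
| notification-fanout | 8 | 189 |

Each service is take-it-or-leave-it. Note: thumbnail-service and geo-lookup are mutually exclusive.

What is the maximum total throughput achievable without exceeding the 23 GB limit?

3773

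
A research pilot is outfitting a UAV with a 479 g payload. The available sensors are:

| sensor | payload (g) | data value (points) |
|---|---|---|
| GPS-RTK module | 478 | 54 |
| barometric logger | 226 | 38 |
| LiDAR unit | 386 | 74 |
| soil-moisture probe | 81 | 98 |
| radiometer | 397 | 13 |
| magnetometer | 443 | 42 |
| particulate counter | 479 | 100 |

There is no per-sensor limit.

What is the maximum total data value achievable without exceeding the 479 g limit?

By data value per g: soil-moisture probe 1.21, particulate counter 0.21, LiDAR unit 0.19 lead.
The ratio ordering already packs tightly: 5×soil-moisture probe, 405 g, 490.
Nothing else within 479 g beats 490.

490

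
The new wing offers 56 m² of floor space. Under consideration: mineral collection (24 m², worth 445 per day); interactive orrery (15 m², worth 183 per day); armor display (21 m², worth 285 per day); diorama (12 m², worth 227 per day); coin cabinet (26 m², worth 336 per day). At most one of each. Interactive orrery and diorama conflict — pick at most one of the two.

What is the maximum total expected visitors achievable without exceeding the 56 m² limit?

Mineral collection + coin cabinet uses 50 of the 56 m² and totals 781.
Every other selection either busts 56 m² or breaks a pairing rule or fails to beat 781.

781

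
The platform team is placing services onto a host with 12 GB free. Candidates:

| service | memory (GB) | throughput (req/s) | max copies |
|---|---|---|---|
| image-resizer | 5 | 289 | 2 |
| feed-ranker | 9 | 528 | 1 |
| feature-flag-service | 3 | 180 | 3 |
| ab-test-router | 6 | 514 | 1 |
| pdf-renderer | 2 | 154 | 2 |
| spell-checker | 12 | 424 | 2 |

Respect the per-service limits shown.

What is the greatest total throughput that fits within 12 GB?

874

A density-first pass picks ab-test-router + 2×pdf-renderer — 822 at 10 GB.
Dropping 2×pdf-renderer frees 4 GB; slotting in 2×feature-flag-service (6 GB) lifts the total to 874 at 12 GB.
Nothing else within 12 GB beats 874.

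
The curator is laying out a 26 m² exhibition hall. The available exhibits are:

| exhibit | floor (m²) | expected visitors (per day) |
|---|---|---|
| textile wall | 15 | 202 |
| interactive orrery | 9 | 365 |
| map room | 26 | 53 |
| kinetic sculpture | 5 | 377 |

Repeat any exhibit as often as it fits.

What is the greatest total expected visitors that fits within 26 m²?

1885

Taking 5×kinetic sculpture: 25 m² used, 1885 in expected visitors.
No other feasible combination exceeds 1885.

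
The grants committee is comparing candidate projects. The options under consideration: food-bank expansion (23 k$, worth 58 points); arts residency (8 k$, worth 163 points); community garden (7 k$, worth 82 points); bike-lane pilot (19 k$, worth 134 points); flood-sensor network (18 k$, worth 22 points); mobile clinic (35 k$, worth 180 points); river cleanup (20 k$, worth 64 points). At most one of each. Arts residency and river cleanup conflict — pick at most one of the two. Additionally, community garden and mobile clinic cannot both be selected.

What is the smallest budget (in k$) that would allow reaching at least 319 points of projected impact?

34

Need the lightest bundle worth ≥ 319.
Taking arts residency + community garden + bike-lane pilot gives 379 (≥ 319) for 34 k$.
Any bundle with less than 34 k$ falls short of 319.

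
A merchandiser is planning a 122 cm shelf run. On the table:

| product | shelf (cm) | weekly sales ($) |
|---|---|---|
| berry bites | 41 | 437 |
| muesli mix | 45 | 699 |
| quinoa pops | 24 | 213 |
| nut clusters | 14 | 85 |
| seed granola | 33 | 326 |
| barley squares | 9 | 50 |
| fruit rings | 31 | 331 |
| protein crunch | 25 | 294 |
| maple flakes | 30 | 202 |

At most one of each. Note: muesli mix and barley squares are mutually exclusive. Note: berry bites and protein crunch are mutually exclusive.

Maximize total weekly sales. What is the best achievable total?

1467

A density-first pass picks muesli mix + nut clusters + fruit rings + protein crunch — 1409 at 115 cm.
The 39 cm tied up in nut clusters and protein crunch is better spent on berry bites — total rises to 1467 (117 cm).
Next best is berry bites + muesli mix + seed granola at 1462 (119 cm) — short by 5.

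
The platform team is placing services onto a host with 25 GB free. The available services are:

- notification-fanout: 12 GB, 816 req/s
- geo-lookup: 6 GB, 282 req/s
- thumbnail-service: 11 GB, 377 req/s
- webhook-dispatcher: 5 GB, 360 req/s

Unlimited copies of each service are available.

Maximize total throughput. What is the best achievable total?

The ratio ordering already packs tightly: 5×webhook-dispatcher, 25 GB, 1800.
No other feasible combination exceeds 1800.

1800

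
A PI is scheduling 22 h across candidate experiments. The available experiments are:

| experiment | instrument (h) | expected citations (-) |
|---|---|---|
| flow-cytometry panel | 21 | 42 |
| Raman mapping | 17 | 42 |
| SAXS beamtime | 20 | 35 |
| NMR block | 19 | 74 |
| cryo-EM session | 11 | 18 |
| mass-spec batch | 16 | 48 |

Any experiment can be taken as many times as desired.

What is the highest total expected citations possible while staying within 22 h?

74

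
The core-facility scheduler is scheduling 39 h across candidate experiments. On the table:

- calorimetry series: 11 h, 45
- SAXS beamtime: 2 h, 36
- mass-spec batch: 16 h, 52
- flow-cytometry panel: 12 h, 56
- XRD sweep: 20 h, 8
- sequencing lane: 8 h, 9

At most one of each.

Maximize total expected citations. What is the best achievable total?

The ratio heuristic lands on calorimetry series + SAXS beamtime + flow-cytometry panel + sequencing lane (146) but leaves 6 h idle.
Dropping SAXS beamtime and sequencing lane frees 10 h; slotting in mass-spec batch (16 h) lifts the total to 153 at 39 h.
SAXS beamtime + mass-spec batch + flow-cytometry panel + sequencing lane (38 h) also reaches 153 — a tie, but nothing goes higher.

153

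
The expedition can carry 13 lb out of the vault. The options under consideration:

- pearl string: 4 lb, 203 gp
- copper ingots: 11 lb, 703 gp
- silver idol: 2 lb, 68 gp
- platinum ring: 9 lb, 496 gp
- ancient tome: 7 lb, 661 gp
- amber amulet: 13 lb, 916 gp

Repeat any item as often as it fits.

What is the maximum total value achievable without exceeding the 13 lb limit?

932

Best packing: pearl string + silver idol + ancient tome — 13 lb, 932 total.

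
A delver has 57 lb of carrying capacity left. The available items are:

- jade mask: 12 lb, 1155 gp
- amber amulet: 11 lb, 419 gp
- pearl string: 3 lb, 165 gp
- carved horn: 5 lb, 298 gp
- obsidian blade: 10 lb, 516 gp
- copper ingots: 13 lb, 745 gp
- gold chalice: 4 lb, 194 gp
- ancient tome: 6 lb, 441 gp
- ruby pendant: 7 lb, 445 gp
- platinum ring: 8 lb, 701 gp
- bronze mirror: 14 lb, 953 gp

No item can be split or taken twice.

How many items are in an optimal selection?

6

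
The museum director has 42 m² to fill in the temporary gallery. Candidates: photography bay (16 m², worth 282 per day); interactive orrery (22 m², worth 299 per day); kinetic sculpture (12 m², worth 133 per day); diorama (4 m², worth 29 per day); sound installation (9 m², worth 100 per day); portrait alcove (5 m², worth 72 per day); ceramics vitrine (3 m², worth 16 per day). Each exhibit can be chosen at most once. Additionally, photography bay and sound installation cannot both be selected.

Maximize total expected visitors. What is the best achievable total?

610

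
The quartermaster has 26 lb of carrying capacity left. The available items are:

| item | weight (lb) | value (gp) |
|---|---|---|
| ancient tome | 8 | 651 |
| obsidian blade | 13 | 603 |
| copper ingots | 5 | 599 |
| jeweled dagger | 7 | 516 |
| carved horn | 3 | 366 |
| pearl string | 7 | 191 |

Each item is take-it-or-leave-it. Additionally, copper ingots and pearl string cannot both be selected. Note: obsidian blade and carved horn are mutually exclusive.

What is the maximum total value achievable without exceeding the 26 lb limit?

Taking ancient tome + copper ingots + jeweled dagger + carved horn: 23 lb used, 2132 in value.
Next best is ancient tome + obsidian blade + copper ingots at 1853 (26 lb) — short by 279.

2132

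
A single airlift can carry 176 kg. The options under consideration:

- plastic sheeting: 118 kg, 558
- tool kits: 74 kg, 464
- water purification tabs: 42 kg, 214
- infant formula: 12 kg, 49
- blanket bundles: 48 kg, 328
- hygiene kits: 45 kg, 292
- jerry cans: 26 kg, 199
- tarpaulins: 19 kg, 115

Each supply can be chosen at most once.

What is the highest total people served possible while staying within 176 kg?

Ranking by ratio (people served/kg): jerry cans 7.65, blanket bundles 6.83, hygiene kits 6.49.
Greedy by ratio would take infant formula + blanket bundles + hygiene kits + jerry cans + tarpaulins: 150 kg used, total 983.
Replace blanket bundles with tool kits: the trade gains 136 net, giving 1119 at 176 kg.
Next best is tool kits + blanket bundles + jerry cans + tarpaulins at 1106 (167 kg) — short by 13.

1119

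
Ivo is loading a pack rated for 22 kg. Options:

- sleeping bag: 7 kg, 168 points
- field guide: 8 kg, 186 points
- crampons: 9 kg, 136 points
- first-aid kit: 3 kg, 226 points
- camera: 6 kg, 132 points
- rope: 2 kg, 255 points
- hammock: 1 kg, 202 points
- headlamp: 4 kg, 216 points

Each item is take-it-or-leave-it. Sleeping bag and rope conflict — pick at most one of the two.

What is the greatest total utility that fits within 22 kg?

Field guide + first-aid kit + rope + hammock + headlamp uses 18 of the 22 kg and totals 1085.
Next best is crampons + first-aid kit + rope + hammock + headlamp at 1035 (19 kg) — short by 50.

1085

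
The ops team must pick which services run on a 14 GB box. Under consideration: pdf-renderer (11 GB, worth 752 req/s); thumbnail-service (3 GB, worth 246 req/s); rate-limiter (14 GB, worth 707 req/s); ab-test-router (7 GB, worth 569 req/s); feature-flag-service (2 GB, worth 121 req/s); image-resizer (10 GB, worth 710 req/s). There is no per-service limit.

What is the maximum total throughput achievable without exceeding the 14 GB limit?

1138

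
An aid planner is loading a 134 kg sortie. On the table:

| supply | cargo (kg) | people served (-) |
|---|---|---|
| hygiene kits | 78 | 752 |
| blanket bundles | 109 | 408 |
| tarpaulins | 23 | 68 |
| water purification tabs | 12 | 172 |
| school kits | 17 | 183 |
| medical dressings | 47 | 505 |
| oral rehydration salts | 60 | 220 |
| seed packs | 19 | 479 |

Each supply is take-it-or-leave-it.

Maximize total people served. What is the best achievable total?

1586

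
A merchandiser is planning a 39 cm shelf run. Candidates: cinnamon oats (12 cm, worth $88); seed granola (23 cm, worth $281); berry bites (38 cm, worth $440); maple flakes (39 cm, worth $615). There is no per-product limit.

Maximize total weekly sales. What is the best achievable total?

Maple flakes uses 39 of the 39 cm and totals 615.
Nothing else within 39 cm beats 615.

615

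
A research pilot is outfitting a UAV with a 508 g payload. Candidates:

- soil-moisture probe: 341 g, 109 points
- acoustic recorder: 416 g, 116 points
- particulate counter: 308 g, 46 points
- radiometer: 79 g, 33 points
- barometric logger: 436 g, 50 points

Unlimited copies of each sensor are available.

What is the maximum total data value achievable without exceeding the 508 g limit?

198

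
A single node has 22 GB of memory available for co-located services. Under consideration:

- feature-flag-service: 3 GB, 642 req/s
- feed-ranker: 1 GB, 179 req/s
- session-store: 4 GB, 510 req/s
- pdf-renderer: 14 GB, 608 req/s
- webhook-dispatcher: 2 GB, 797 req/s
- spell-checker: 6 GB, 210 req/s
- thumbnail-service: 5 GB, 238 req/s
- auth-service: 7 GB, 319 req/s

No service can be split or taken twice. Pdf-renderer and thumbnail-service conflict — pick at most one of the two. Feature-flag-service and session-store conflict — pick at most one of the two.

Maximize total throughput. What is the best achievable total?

Feature-flag-service + feed-ranker + pdf-renderer + webhook-dispatcher uses 20 of the 22 GB and totals 2226.
Nothing else feasible within 22 GB beats 2226.

2226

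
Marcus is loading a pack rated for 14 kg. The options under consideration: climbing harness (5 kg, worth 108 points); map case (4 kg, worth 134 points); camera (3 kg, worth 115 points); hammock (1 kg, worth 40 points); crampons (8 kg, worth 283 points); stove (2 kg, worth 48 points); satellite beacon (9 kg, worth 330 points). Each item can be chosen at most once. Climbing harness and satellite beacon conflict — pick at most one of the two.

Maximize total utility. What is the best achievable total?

The ratio heuristic lands on camera + hammock + satellite beacon (485) but leaves 1 kg idle.
The 3 kg tied up in camera is better spent on map case — total rises to 504 (14 kg).
Every other selection either busts 14 kg or breaks a pairing rule or fails to beat 504.

504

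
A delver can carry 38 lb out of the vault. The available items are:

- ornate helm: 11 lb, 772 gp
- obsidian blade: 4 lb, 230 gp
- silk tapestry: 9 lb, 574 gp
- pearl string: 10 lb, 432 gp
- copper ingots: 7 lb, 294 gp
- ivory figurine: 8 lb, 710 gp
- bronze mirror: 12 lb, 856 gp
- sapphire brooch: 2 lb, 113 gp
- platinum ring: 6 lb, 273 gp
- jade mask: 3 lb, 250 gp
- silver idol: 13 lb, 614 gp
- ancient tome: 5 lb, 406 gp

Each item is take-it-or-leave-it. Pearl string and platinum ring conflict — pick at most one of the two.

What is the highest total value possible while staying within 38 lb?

Greedy by ratio would take silk tapestry + ivory figurine + bronze mirror + jade mask + ancient tome: 37 lb used, total 2796.
Dropping silk tapestry and jade mask frees 12 lb; slotting in ornate helm + sapphire brooch (13 lb) lifts the total to 2857 at 38 lb.

2857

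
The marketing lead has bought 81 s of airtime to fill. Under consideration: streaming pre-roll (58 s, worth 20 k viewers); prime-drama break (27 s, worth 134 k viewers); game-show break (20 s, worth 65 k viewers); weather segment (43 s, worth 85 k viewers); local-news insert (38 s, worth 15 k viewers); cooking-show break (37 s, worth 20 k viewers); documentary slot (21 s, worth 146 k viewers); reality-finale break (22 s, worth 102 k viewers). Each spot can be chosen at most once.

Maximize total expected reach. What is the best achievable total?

Taking prime-drama break + documentary slot + reality-finale break: 70 s used, 382 in expected reach.

382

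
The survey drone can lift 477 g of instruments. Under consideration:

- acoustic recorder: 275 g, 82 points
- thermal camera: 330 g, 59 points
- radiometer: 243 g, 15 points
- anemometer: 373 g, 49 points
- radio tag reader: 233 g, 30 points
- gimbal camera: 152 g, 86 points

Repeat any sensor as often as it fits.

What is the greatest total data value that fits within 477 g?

3×gimbal camera uses 456 of the 477 g and totals 258.
Nothing else within 477 g beats 258.

258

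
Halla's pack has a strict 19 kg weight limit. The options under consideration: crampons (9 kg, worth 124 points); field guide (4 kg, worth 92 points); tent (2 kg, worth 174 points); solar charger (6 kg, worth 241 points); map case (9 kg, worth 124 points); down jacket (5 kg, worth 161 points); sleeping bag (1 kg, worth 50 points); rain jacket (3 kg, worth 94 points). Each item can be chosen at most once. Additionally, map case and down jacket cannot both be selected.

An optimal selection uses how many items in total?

Best achievable utility is 720.
tent + solar charger + down jacket + sleeping bag + rain jacket hits 720 at 17 kg.
All optima have 5 items.

5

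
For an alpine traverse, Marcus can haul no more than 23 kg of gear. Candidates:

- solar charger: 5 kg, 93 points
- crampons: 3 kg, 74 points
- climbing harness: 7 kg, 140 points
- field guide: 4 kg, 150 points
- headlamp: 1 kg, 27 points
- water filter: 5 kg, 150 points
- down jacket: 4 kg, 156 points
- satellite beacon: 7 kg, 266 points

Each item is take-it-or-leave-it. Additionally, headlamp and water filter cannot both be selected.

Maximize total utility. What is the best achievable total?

Ranking by ratio (utility/kg): down jacket 39.00, satellite beacon 38.00, field guide 37.50.
Crampons + field guide + water filter + down jacket + satellite beacon uses 23 of the 23 kg and totals 796.
Nothing else feasible within 23 kg beats 796.

796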